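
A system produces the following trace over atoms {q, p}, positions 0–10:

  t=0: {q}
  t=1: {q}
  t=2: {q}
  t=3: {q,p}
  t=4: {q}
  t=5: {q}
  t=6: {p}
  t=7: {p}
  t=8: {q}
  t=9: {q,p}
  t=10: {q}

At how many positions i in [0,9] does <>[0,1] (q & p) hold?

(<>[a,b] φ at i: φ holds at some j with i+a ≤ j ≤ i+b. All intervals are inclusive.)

4

Evaluate at each i in [0,9]:
  i=0: ✗ (none in [0,1])
  i=1: ✗ (none in [1,2])
  i=2: ✓ (witness j=3)
  i=3: ✓ (witness j=3)
  i=4: ✗ (none in [4,5])
  i=5: ✗ (none in [5,6])
  i=6: ✗ (none in [6,7])
  i=7: ✗ (none in [7,8])
  i=8: ✓ (witness j=9)
  i=9: ✓ (witness j=9)
Positions where it holds: {2, 3, 8, 9} → 4.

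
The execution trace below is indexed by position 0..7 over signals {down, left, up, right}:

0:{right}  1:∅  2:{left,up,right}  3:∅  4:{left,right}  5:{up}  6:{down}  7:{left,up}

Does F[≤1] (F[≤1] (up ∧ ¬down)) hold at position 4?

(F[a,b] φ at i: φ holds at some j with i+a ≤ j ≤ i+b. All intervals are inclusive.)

Holds

Check F[≤1] (up ∧ ¬down) at each j in [4,5]:
  j=4: holds (witness at 5)
  j=5: holds (witness at 5)
Found at j=4 → formula holds.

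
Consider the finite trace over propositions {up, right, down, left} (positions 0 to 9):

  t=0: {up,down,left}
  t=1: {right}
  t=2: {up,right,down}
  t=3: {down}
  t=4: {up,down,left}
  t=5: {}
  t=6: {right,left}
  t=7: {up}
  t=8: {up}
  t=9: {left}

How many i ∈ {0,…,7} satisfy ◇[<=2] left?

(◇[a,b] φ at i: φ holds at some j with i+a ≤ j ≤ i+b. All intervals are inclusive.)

7

Evaluate at each i in [0,7]:
  i=0: ✓ (witness j=0)
  i=1: ✗ (none in [1,3])
  i=2: ✓ (witness j=4)
  i=3: ✓ (witness j=4)
  i=4: ✓ (witness j=4)
  i=5: ✓ (witness j=6)
  i=6: ✓ (witness j=6)
  i=7: ✓ (witness j=9)
Positions where it holds: {0, 2, 3, 4, 5, 6, 7} → 7.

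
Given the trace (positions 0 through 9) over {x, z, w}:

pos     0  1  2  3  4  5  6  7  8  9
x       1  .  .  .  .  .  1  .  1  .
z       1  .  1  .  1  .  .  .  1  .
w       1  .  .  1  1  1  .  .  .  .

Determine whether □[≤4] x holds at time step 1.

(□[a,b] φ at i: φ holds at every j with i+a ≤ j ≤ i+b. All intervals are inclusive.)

No

Check x at every j in [1,5]:
  j=1: false
  j=2: false
  j=3: false
  j=4: false
  j=5: false
Fails at j=1 → formula fails.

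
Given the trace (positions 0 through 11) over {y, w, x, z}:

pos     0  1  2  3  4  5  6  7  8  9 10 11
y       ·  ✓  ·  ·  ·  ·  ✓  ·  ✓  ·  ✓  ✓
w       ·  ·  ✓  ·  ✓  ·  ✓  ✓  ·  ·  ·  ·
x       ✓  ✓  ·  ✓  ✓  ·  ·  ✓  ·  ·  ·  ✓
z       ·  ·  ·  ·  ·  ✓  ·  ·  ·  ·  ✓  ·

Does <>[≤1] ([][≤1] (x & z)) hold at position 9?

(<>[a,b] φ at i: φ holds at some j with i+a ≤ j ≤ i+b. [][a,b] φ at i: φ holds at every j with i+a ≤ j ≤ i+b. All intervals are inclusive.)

Check [][≤1] (x & z) at each j in [9,10]:
  j=9: fails at 9
  j=10: fails at 10
No position in the window satisfies it → formula fails.

False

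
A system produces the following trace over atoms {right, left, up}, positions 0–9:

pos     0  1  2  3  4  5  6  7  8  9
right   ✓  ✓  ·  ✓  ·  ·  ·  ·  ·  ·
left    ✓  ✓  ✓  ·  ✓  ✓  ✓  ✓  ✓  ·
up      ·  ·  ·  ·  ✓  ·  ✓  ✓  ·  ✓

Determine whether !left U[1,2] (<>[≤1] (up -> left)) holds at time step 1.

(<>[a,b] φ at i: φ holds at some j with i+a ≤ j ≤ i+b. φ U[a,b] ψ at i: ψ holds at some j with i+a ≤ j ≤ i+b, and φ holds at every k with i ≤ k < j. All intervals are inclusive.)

Need some j in [2,3] with <>[≤1] (up -> left), and !left at every k in [1,j-1].
  j=2: <>[≤1] (up -> left) holds, but !left fails at k=1 → not this j.
  j=3: <>[≤1] (up -> left) holds, but !left fails at k=1 → not this j.
No j in the window works → until fails.

No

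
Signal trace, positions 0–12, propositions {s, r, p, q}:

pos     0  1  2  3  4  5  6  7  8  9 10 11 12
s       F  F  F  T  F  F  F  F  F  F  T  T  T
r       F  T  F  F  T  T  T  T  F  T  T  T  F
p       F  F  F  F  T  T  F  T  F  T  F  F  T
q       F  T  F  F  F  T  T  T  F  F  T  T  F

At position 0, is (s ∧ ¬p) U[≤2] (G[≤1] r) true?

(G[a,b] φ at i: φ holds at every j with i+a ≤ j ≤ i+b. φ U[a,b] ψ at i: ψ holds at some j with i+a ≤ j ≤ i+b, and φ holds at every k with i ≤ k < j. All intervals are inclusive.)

False

Need some j in [0,2] with G[≤1] r, and (s ∧ ¬p) at every k in [0,j-1].
  j=0: G[≤1] r — fails at 0.
  j=1: G[≤1] r — fails at 2.
  j=2: G[≤1] r — fails at 2.
No j in the window works → until fails.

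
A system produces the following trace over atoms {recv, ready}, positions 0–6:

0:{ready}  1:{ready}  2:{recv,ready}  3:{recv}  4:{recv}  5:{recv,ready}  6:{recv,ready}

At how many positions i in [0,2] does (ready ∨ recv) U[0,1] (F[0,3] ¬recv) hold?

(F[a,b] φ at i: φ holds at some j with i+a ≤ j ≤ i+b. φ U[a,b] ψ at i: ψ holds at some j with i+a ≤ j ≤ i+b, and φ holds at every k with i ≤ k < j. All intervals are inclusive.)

2

Evaluate at each i in [0,2]:
  i=0: ✓ (rhs at j=0)
  i=1: ✓ (rhs at j=1)
  i=2: ✗ (no rhs in [2,3])
Positions where it holds: {0, 1} → 2.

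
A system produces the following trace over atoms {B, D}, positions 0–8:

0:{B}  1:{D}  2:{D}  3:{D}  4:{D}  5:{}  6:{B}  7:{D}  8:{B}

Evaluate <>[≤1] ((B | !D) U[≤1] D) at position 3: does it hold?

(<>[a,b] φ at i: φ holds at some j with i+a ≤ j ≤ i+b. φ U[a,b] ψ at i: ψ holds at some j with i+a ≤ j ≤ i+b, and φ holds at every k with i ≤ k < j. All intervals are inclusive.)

True

Check ((B | !D) U[≤1] D) at each j in [3,4]:
  j=3: holds
  j=4: holds
Found at j=3 → formula holds.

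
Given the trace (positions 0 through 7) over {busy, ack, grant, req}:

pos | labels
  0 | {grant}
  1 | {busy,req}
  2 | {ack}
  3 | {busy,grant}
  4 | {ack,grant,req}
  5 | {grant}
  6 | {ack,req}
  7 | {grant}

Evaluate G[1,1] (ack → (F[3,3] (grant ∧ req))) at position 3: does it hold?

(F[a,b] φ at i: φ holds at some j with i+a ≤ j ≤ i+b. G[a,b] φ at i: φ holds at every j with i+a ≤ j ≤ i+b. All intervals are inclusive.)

Check (ack → (F[3,3] (grant ∧ req))) at every j in [4,4]:
  j=4: antecedent true; consequent fails (none in [7,7]) → ✗
Fails at j=4 → formula fails.

No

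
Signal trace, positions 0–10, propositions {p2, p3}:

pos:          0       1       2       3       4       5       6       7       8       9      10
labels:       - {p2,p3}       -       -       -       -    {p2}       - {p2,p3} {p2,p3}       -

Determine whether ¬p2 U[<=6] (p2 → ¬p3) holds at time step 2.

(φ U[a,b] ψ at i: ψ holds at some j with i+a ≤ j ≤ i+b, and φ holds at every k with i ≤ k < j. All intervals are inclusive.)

Need some j in [2,8] with (p2 → ¬p3), and ¬p2 at every k in [2,j-1].
  j=2: (p2 → ¬p3) holds; no prefix to check → satisfied.

True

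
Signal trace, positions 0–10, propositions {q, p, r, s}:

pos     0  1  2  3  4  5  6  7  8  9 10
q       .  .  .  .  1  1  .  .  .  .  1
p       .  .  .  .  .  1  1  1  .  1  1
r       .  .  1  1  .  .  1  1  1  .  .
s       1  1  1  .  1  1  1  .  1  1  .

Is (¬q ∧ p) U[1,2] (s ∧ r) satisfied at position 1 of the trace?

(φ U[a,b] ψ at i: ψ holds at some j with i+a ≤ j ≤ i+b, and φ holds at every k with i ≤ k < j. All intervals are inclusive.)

Need some j in [2,3] with (s ∧ r), and (¬q ∧ p) at every k in [1,j-1].
  j=2: (s ∧ r) holds, but (¬q ∧ p) fails at k=1 → not this j.
  j=3: (s ∧ r) false.
No j in the window works → until fails.

No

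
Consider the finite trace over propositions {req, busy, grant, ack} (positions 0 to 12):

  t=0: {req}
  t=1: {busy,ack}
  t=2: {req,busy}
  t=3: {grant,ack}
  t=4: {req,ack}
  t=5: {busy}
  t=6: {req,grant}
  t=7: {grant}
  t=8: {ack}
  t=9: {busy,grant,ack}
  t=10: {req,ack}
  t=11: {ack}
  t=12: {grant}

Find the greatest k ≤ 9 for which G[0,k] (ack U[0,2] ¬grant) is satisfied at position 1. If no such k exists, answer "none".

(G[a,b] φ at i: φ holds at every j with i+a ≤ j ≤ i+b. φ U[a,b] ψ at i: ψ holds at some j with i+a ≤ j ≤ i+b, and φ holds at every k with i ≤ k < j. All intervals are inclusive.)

(ack U[0,2] ¬grant) must hold from j=1 onward; find where it first fails.
  j=1: holds
  j=2: holds
  j=3: holds
  j=4: holds
  j=5: holds
  j=6: fails
Holds on [1,5], so largest k = 4.

4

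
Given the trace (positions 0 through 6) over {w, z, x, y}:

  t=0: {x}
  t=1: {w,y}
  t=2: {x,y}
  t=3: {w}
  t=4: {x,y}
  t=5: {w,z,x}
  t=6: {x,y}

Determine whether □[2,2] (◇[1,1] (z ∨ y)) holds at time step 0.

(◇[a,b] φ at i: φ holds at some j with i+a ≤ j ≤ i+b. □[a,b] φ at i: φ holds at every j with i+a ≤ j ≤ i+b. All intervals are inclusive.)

Check ◇[1,1] (z ∨ y) at every j in [2,2]:
  j=2: fails (none in [3,3])
Fails at j=2 → formula fails.

No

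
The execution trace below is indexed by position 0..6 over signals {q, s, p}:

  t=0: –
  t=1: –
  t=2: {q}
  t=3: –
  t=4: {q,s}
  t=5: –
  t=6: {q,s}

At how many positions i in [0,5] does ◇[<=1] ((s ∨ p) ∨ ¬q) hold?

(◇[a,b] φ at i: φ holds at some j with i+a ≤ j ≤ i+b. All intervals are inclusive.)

Evaluate at each i in [0,5]:
  i=0: ✓ (witness j=0)
  i=1: ✓ (witness j=1)
  i=2: ✓ (witness j=3)
  i=3: ✓ (witness j=3)
  i=4: ✓ (witness j=4)
  i=5: ✓ (witness j=5)
Positions where it holds: {0, 1, 2, 3, 4, 5} → 6.

6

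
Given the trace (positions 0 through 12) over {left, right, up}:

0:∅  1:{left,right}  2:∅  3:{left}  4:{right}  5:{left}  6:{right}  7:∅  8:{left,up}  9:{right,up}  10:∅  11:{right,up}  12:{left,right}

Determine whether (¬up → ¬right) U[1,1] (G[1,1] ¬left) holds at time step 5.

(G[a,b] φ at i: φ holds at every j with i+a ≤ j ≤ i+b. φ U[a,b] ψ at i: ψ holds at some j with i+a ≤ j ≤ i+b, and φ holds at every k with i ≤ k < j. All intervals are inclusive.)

True

Need some j in [6,6] with G[1,1] ¬left, and (¬up → ¬right) at every k in [5,j-1].
  j=6: G[1,1] ¬left holds; (¬up → ¬right) holds at every k in [5,5] → satisfied.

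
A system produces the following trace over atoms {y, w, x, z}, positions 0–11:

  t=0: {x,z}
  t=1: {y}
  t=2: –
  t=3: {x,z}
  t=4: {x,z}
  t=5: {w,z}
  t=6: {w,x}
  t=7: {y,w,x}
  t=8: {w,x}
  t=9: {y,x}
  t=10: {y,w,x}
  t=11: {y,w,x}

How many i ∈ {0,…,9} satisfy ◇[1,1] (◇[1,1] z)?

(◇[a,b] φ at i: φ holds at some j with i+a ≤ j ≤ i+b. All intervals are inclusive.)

Evaluate at each i in [0,9]:
  i=0: ✗ (none in [1,1])
  i=1: ✓ (witness j=2)
  i=2: ✓ (witness j=3)
  i=3: ✓ (witness j=4)
  i=4: ✗ (none in [5,5])
  i=5: ✗ (none in [6,6])
  i=6: ✗ (none in [7,7])
  i=7: ✗ (none in [8,8])
  i=8: ✗ (none in [9,9])
  i=9: ✗ (none in [10,10])
Positions where it holds: {1, 2, 3} → 3.

3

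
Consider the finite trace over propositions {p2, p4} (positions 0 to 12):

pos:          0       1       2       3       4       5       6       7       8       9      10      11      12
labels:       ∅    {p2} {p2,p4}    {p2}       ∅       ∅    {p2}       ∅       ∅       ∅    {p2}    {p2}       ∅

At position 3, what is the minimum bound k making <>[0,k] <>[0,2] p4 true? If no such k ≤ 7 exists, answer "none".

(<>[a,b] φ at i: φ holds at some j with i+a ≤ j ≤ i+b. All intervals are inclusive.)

none

Scan j = 3,4,… for <>[0,2] p4:
  j=3: fails
  j=4: fails
  j=5: fails
  j=6: fails
  j=7: fails
  j=8: fails
  j=9: fails
  j=10: fails
No j in [3,10] satisfies it → none.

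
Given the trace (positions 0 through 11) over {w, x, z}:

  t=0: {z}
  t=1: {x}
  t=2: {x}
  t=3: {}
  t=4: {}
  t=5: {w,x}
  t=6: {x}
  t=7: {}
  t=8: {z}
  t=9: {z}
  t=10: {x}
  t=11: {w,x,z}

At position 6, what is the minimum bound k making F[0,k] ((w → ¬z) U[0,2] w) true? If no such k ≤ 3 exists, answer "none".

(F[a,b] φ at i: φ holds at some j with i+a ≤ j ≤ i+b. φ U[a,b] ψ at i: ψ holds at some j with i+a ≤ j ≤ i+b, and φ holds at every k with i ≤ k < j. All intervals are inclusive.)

Scan j = 6,7,… for ((w → ¬z) U[0,2] w):
  j=6: fails
  j=7: fails
  j=8: fails
  j=9: holds
First hit at j=9, so smallest k = 9-6 = 3.

3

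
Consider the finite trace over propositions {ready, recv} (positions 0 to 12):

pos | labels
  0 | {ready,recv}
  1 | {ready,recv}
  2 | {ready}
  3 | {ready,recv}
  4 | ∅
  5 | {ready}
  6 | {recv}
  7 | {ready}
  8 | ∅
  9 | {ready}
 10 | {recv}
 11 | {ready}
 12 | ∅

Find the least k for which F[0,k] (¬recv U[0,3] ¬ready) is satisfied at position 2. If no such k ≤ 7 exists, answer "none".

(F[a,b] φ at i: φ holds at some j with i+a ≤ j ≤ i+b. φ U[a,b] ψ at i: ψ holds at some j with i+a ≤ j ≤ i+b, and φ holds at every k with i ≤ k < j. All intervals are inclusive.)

2

Scan j = 2,3,… for (¬recv U[0,3] ¬ready):
  j=2: fails
  j=3: fails
  j=4: holds
First hit at j=4, so smallest k = 4-2 = 2.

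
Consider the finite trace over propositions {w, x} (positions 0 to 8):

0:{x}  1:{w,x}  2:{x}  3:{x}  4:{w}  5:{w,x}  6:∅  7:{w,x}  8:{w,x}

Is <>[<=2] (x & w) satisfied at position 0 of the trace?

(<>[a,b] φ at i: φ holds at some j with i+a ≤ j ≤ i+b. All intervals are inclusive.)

Holds

Check (x & w) at each j in [0,2]:
  j=0: false
  j=1: true
  j=2: false
Found at j=1 → formula holds.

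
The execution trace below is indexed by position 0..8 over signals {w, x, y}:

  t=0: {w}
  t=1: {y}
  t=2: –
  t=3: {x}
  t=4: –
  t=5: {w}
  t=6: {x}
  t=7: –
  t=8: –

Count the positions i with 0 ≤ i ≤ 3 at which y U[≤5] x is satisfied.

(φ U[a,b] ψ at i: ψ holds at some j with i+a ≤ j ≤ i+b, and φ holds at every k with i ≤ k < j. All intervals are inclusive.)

Evaluate at each i in [0,3]:
  i=0: ✗ (lhs fails at k=0 before rhs at j=3)
  i=1: ✗ (lhs fails at k=2 before rhs at j=3)
  i=2: ✗ (lhs fails at k=2 before rhs at j=3)
  i=3: ✓ (rhs at j=3)
Positions where it holds: {3} → 1.

1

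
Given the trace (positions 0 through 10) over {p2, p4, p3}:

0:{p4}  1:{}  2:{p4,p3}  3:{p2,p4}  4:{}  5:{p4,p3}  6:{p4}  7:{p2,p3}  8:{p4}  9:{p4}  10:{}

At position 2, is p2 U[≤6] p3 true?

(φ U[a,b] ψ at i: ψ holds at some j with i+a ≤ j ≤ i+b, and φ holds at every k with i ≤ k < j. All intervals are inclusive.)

Yes

Need some j in [2,8] with p3, and p2 at every k in [2,j-1].
  j=2: p3 holds; no prefix to check → satisfied.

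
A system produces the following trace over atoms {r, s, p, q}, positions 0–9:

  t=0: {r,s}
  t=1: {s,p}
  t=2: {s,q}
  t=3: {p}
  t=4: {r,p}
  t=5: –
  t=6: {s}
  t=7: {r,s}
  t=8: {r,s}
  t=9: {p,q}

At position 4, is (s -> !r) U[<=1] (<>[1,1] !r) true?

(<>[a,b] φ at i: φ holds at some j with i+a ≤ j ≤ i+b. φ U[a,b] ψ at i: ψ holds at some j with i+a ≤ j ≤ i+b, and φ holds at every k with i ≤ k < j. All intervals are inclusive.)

Yes

Need some j in [4,5] with <>[1,1] !r, and (s -> !r) at every k in [4,j-1].
  j=4: <>[1,1] !r holds; no prefix to check → satisfied.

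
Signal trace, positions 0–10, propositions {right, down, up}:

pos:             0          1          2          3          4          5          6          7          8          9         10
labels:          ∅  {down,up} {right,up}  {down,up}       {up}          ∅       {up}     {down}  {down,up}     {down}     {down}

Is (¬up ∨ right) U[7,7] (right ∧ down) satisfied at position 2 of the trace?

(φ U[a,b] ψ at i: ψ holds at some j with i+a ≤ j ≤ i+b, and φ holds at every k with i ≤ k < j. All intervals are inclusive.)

No

Need some j in [9,9] with (right ∧ down), and (¬up ∨ right) at every k in [2,j-1].
  j=9: (right ∧ down) false.
No j in the window works → until fails.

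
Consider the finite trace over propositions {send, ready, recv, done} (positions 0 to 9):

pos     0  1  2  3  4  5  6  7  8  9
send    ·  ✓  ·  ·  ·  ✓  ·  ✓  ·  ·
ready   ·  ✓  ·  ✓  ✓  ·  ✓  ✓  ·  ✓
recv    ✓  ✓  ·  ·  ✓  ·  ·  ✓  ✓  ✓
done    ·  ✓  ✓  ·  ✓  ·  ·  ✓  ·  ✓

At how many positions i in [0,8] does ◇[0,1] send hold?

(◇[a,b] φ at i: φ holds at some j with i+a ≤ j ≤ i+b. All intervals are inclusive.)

Evaluate at each i in [0,8]:
  i=0: ✓ (witness j=1)
  i=1: ✓ (witness j=1)
  i=2: ✗ (none in [2,3])
  i=3: ✗ (none in [3,4])
  i=4: ✓ (witness j=5)
  i=5: ✓ (witness j=5)
  i=6: ✓ (witness j=7)
  i=7: ✓ (witness j=7)
  i=8: ✗ (none in [8,9])
Positions where it holds: {0, 1, 4, 5, 6, 7} → 6.

6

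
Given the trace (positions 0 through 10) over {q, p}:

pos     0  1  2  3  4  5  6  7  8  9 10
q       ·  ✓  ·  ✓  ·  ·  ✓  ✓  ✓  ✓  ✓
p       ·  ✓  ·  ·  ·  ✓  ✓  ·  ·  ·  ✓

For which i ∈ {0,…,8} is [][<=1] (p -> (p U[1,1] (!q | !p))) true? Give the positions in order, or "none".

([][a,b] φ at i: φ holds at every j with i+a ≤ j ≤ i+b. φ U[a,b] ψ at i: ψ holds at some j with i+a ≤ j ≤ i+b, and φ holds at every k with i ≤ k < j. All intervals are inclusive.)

0, 1, 2, 3, 6, 7, 8

Evaluate at each i in [0,8]:
  i=0: ✓ (all of [0,1])
  i=1: ✓ (all of [1,2])
  i=2: ✓ (all of [2,3])
  i=3: ✓ (all of [3,4])
  i=4: ✗ (fails at j=5)
  i=5: ✗ (fails at j=5)
  i=6: ✓ (all of [6,7])
  i=7: ✓ (all of [7,8])
  i=8: ✓ (all of [8,9])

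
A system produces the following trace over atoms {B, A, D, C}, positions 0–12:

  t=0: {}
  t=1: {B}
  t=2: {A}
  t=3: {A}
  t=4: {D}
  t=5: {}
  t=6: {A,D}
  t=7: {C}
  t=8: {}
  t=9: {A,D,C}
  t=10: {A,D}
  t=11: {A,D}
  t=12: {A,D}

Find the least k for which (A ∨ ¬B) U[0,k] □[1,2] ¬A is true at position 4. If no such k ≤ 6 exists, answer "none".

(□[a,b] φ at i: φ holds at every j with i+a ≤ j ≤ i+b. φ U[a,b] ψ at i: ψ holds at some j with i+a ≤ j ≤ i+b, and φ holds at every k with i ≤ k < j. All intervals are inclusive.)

2

Need earliest j ≥ 4 with □[1,2] ¬A, and (A ∨ ¬B) at every k in [4,j-1].
  j=4: rhs fails.
  j=5: rhs fails.
  j=6: rhs holds; lhs holds on [4,5]. k = 2.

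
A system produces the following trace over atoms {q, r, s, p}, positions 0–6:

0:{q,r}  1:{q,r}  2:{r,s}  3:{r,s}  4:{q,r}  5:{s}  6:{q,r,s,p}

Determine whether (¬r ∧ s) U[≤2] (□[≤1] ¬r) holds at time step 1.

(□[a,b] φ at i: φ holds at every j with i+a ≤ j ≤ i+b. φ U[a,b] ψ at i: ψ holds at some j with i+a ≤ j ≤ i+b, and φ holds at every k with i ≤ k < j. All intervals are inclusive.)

Need some j in [1,3] with □[≤1] ¬r, and (¬r ∧ s) at every k in [1,j-1].
  j=1: □[≤1] ¬r — fails at 1.
  j=2: □[≤1] ¬r — fails at 2.
  j=3: □[≤1] ¬r — fails at 3.
No j in the window works → until fails.

False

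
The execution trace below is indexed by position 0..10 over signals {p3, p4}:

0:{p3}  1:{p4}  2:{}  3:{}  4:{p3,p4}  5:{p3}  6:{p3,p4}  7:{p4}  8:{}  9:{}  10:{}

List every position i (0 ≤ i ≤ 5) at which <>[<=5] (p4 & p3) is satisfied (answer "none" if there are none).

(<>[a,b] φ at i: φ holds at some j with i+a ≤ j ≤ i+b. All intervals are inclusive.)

Evaluate at each i in [0,5]:
  i=0: ✓ (witness j=4)
  i=1: ✓ (witness j=4)
  i=2: ✓ (witness j=4)
  i=3: ✓ (witness j=4)
  i=4: ✓ (witness j=4)
  i=5: ✓ (witness j=6)

0, 1, 2, 3, 4, 5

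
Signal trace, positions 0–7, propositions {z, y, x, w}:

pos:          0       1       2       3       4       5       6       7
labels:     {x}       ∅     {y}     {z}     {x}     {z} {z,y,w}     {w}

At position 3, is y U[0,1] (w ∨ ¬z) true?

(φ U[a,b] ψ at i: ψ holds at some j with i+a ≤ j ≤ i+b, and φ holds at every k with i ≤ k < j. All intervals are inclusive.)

False

Need some j in [3,4] with (w ∨ ¬z), and y at every k in [3,j-1].
  j=3: (w ∨ ¬z) false.
  j=4: (w ∨ ¬z) holds, but y fails at k=3 → not this j.
No j in the window works → until fails.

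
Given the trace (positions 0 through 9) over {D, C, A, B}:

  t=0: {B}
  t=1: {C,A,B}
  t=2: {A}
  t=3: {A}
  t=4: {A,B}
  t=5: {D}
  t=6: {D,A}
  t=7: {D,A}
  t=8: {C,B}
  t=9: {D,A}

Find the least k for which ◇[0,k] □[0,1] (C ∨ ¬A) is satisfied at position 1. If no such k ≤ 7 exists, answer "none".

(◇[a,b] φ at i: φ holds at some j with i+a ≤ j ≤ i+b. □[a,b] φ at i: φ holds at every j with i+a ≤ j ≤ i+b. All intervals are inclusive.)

Scan j = 1,2,… for □[0,1] (C ∨ ¬A):
  j=1: fails
  j=2: fails
  j=3: fails
  j=4: fails
  j=5: fails
  j=6: fails
  j=7: fails
  j=8: fails
No j in [1,8] satisfies it → none.

none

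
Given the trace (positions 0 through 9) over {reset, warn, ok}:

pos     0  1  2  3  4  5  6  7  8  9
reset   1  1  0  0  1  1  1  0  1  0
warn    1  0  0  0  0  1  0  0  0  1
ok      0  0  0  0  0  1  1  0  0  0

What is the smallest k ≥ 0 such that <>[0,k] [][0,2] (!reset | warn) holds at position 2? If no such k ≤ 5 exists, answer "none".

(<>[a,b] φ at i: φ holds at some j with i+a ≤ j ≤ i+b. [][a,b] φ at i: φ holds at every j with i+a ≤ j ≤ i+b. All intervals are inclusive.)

Scan j = 2,3,… for [][0,2] (!reset | warn):
  j=2: fails
  j=3: fails
  j=4: fails
  j=5: fails
  j=6: fails
  j=7: fails
No j in [2,7] satisfies it → none.

none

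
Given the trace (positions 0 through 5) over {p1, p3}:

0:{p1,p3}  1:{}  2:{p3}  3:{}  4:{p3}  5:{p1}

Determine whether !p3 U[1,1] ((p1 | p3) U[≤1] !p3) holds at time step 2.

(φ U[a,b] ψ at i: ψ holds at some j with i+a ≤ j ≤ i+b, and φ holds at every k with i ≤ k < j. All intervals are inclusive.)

No

Need some j in [3,3] with ((p1 | p3) U[≤1] !p3), and !p3 at every k in [2,j-1].
  j=3: ((p1 | p3) U[≤1] !p3) holds, but !p3 fails at k=2 → not this j.
No j in the window works → until fails.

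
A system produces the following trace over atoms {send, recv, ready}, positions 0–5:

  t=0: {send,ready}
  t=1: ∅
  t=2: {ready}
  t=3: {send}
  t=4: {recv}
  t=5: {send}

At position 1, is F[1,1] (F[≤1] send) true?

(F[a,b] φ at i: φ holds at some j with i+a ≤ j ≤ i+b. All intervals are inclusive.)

Check F[≤1] send at each j in [2,2]:
  j=2: holds (witness at 3)
Found at j=2 → formula holds.

True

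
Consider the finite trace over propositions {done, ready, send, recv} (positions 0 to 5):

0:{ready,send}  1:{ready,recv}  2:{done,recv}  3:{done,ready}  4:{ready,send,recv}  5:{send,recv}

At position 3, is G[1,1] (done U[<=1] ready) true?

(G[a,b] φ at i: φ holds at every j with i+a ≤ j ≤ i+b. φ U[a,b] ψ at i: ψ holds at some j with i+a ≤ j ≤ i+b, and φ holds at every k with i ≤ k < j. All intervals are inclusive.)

Yes

Check (done U[<=1] ready) at every j in [4,4]:
  j=4: holds
All positions satisfy it → formula holds.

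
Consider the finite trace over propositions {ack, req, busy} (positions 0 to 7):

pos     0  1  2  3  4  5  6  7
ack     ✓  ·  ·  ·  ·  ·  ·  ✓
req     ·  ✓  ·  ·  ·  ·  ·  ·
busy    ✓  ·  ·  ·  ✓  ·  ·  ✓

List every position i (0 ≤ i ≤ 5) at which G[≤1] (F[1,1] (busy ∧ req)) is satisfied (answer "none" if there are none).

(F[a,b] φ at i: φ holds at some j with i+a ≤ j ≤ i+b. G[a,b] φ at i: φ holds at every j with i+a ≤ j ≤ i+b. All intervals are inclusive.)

none

Evaluate at each i in [0,5]:
  i=0: ✗ (fails at j=0)
  i=1: ✗ (fails at j=1)
  i=2: ✗ (fails at j=2)
  i=3: ✗ (fails at j=3)
  i=4: ✗ (fails at j=4)
  i=5: ✗ (fails at j=5)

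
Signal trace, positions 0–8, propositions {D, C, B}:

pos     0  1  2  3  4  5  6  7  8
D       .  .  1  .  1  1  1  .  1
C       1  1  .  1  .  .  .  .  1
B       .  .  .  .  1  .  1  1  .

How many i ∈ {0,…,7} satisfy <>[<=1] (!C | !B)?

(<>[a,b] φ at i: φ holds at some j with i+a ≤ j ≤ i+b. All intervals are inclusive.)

8

Evaluate at each i in [0,7]:
  i=0: ✓ (witness j=0)
  i=1: ✓ (witness j=1)
  i=2: ✓ (witness j=2)
  i=3: ✓ (witness j=3)
  i=4: ✓ (witness j=4)
  i=5: ✓ (witness j=5)
  i=6: ✓ (witness j=6)
  i=7: ✓ (witness j=7)
Positions where it holds: {0, 1, 2, 3, 4, 5, 6, 7} → 8.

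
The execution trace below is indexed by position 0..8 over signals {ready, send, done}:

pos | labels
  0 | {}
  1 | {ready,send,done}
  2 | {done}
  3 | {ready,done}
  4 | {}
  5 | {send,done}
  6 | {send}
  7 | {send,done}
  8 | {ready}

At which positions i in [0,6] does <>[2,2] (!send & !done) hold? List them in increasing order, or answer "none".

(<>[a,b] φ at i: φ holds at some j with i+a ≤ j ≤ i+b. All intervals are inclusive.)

2, 6

Evaluate at each i in [0,6]:
  i=0: ✗ (none in [2,2])
  i=1: ✗ (none in [3,3])
  i=2: ✓ (witness j=4)
  i=3: ✗ (none in [5,5])
  i=4: ✗ (none in [6,6])
  i=5: ✗ (none in [7,7])
  i=6: ✓ (witness j=8)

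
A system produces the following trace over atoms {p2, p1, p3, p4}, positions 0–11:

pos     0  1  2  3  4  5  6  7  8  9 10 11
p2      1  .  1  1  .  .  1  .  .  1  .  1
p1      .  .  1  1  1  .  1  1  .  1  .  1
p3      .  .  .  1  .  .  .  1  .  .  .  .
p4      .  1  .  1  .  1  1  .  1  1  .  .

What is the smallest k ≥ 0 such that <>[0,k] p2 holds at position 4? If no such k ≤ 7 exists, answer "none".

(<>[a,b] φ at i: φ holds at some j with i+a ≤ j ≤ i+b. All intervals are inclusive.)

Scan j = 4,5,… for p2:
  j=4: fails
  j=5: fails
  j=6: holds
First hit at j=6, so smallest k = 6-4 = 2.

2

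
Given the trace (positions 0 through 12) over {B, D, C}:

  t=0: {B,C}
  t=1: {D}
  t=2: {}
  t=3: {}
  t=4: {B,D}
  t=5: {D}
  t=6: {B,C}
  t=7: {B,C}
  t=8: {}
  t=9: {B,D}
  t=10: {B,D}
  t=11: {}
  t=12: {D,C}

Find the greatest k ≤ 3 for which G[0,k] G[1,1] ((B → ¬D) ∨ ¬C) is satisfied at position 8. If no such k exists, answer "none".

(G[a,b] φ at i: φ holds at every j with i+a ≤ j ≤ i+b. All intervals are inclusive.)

3

G[1,1] ((B → ¬D) ∨ ¬C) must hold from j=8 onward; find where it first fails.
  j=8: holds
  j=9: holds
  j=10: holds
  j=11: holds
Holds through j=11; largest k = 3.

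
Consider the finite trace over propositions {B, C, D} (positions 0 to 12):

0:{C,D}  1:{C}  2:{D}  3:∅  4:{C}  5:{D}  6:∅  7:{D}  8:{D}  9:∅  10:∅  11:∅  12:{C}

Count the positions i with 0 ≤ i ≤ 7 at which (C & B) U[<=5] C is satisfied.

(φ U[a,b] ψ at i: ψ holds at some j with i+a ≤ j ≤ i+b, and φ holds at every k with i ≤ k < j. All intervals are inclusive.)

Evaluate at each i in [0,7]:
  i=0: ✓ (rhs at j=0)
  i=1: ✓ (rhs at j=1)
  i=2: ✗ (lhs fails at k=2 before rhs at j=4)
  i=3: ✗ (lhs fails at k=3 before rhs at j=4)
  i=4: ✓ (rhs at j=4)
  i=5: ✗ (no rhs in [5,10])
  i=6: ✗ (no rhs in [6,11])
  i=7: ✗ (lhs fails at k=7 before rhs at j=12)
Positions where it holds: {0, 1, 4} → 3.

3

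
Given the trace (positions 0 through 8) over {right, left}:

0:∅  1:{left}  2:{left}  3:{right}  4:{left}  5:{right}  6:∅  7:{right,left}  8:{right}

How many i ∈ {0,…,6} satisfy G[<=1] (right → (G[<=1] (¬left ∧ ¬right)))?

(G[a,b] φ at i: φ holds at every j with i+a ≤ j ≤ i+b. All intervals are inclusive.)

2

Evaluate at each i in [0,6]:
  i=0: ✓ (all of [0,1])
  i=1: ✓ (all of [1,2])
  i=2: ✗ (fails at j=3)
  i=3: ✗ (fails at j=3)
  i=4: ✗ (fails at j=5)
  i=5: ✗ (fails at j=5)
  i=6: ✗ (fails at j=7)
Positions where it holds: {0, 1} → 2.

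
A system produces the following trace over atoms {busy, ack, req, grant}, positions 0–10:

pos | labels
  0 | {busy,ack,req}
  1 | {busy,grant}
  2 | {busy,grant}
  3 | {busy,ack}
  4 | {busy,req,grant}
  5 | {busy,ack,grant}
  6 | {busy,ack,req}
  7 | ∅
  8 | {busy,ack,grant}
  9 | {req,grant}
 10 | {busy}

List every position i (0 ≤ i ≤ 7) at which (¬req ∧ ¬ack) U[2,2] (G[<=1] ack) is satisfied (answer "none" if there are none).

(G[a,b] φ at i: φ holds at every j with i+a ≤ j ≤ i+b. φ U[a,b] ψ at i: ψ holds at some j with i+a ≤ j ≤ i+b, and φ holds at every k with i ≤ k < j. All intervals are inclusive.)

none

Evaluate at each i in [0,7]:
  i=0: ✗ (no rhs in [2,2])
  i=1: ✗ (no rhs in [3,3])
  i=2: ✗ (no rhs in [4,4])
  i=3: ✗ (lhs fails at k=3 before rhs at j=5)
  i=4: ✗ (no rhs in [6,6])
  i=5: ✗ (no rhs in [7,7])
  i=6: ✗ (no rhs in [8,8])
  i=7: ✗ (no rhs in [9,9])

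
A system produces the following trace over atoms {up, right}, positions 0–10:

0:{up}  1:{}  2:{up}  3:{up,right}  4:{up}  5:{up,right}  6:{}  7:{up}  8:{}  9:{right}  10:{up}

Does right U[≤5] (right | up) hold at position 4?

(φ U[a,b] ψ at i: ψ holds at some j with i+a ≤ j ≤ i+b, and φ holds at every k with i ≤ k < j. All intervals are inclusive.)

Need some j in [4,9] with (right | up), and right at every k in [4,j-1].
  j=4: (right | up) holds; no prefix to check → satisfied.

True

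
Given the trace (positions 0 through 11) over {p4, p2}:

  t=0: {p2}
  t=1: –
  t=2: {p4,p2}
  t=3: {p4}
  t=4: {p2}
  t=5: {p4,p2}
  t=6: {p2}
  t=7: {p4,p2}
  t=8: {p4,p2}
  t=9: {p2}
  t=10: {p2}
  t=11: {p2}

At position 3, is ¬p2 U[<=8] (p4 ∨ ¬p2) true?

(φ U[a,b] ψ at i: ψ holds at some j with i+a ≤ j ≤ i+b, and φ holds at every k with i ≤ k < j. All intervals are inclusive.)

Need some j in [3,11] with (p4 ∨ ¬p2), and ¬p2 at every k in [3,j-1].
  j=3: (p4 ∨ ¬p2) holds; no prefix to check → satisfied.

True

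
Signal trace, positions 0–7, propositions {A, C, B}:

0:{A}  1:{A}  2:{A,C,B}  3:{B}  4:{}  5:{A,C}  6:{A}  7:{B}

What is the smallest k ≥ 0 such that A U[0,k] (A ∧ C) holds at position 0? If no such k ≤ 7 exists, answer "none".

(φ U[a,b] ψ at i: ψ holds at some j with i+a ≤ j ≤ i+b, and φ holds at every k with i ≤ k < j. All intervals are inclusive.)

Need earliest j ≥ 0 with (A ∧ C), and A at every k in [0,j-1].
  j=0: rhs fails.
  j=1: rhs fails.
  j=2: rhs holds; lhs holds on [0,1]. k = 2.

2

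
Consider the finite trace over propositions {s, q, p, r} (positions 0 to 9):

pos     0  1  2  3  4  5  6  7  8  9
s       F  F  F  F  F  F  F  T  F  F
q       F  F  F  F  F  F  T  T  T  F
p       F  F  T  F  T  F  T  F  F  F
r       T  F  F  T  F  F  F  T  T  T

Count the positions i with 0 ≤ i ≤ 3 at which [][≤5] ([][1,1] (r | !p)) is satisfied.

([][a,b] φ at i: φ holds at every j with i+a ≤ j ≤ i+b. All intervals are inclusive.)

Evaluate at each i in [0,3]:
  i=0: ✗ (fails at j=1)
  i=1: ✗ (fails at j=1)
  i=2: ✗ (fails at j=3)
  i=3: ✗ (fails at j=3)
Positions where it holds: {} → 0.

0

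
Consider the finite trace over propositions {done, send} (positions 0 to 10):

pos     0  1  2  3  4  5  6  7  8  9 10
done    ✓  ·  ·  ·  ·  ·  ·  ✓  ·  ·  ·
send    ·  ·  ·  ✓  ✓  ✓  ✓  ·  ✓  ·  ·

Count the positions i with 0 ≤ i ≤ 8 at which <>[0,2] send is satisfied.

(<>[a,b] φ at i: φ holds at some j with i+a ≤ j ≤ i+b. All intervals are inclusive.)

Evaluate at each i in [0,8]:
  i=0: ✗ (none in [0,2])
  i=1: ✓ (witness j=3)
  i=2: ✓ (witness j=3)
  i=3: ✓ (witness j=3)
  i=4: ✓ (witness j=4)
  i=5: ✓ (witness j=5)
  i=6: ✓ (witness j=6)
  i=7: ✓ (witness j=8)
  i=8: ✓ (witness j=8)
Positions where it holds: {1, 2, 3, 4, 5, 6, 7, 8} → 8.

8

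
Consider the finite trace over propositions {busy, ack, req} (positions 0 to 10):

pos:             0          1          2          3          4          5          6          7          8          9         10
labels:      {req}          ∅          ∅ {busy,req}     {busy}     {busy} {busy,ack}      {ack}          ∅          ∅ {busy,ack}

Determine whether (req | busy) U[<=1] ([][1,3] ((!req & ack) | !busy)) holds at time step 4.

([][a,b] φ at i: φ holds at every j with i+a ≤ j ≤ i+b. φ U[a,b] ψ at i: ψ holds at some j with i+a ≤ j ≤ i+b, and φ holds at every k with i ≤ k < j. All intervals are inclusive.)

Need some j in [4,5] with [][1,3] ((!req & ack) | !busy), and (req | busy) at every k in [4,j-1].
  j=4: [][1,3] ((!req & ack) | !busy) — fails at 5.
  j=5: [][1,3] ((!req & ack) | !busy) holds; (req | busy) holds at every k in [4,4] → satisfied.

True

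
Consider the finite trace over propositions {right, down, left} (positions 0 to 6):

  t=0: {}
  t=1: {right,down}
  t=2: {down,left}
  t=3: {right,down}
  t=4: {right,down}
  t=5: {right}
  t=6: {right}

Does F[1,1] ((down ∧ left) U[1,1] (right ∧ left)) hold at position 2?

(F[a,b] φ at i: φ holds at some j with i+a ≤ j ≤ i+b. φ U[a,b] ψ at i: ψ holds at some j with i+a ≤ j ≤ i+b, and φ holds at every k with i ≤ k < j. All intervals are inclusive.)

Check ((down ∧ left) U[1,1] (right ∧ left)) at each j in [3,3]:
  j=3: fails
No position in the window satisfies it → formula fails.

False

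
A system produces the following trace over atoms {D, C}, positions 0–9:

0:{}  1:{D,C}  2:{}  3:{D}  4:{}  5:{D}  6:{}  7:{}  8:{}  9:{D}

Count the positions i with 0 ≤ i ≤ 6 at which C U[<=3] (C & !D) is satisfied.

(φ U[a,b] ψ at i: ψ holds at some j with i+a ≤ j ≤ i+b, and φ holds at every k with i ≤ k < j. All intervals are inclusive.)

Evaluate at each i in [0,6]:
  i=0: ✗ (no rhs in [0,3])
  i=1: ✗ (no rhs in [1,4])
  i=2: ✗ (no rhs in [2,5])
  i=3: ✗ (no rhs in [3,6])
  i=4: ✗ (no rhs in [4,7])
  i=5: ✗ (no rhs in [5,8])
  i=6: ✗ (no rhs in [6,9])
Positions where it holds: {} → 0.

0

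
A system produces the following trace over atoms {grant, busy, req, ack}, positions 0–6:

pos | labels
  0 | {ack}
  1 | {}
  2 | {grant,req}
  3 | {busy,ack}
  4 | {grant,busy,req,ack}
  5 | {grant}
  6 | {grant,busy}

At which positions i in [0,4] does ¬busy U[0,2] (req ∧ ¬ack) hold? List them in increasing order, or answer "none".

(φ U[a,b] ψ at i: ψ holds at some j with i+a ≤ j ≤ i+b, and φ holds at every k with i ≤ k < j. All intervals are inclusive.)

0, 1, 2

Evaluate at each i in [0,4]:
  i=0: ✓ (rhs at j=2; lhs holds on [0,1])
  i=1: ✓ (rhs at j=2; lhs holds on [1,1])
  i=2: ✓ (rhs at j=2)
  i=3: ✗ (no rhs in [3,5])
  i=4: ✗ (no rhs in [4,6])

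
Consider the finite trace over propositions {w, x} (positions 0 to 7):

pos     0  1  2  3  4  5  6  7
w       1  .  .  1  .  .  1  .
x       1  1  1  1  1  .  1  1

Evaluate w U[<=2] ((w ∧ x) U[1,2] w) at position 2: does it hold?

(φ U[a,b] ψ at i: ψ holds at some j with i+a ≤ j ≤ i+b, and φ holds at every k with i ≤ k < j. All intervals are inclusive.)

Need some j in [2,4] with ((w ∧ x) U[1,2] w), and w at every k in [2,j-1].
  j=2: ((w ∧ x) U[1,2] w) — fails.
  j=3: ((w ∧ x) U[1,2] w) — fails.
  j=4: ((w ∧ x) U[1,2] w) — fails.
No j in the window works → until fails.

No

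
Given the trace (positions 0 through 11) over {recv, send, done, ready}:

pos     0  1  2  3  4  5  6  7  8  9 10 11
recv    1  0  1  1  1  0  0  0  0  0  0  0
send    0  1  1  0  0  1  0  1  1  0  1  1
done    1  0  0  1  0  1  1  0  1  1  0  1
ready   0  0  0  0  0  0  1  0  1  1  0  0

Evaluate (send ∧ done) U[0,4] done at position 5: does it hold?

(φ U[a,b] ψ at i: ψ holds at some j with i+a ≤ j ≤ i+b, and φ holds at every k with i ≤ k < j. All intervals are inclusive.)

Need some j in [5,9] with done, and (send ∧ done) at every k in [5,j-1].
  j=5: done holds; no prefix to check → satisfied.

True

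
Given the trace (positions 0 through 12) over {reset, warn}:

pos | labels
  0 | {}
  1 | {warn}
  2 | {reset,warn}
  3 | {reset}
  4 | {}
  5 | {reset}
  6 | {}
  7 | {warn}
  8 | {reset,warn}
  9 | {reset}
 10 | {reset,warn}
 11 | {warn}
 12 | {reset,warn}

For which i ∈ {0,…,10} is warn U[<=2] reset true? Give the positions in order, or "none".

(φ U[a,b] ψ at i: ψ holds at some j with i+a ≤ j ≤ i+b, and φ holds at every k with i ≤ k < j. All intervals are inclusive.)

Evaluate at each i in [0,10]:
  i=0: ✗ (lhs fails at k=0 before rhs at j=2)
  i=1: ✓ (rhs at j=2; lhs holds on [1,1])
  i=2: ✓ (rhs at j=2)
  i=3: ✓ (rhs at j=3)
  i=4: ✗ (lhs fails at k=4 before rhs at j=5)
  i=5: ✓ (rhs at j=5)
  i=6: ✗ (lhs fails at k=6 before rhs at j=8)
  i=7: ✓ (rhs at j=8; lhs holds on [7,7])
  i=8: ✓ (rhs at j=8)
  i=9: ✓ (rhs at j=9)
  i=10: ✓ (rhs at j=10)

1, 2, 3, 5, 7, 8, 9, 10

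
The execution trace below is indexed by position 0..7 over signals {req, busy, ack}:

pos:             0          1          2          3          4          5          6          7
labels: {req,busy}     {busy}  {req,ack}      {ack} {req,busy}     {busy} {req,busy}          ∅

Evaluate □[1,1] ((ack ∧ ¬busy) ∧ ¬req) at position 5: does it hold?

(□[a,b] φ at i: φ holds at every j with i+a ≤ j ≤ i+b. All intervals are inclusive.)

False

Check ((ack ∧ ¬busy) ∧ ¬req) at every j in [6,6]:
  j=6: false
Fails at j=6 → formula fails.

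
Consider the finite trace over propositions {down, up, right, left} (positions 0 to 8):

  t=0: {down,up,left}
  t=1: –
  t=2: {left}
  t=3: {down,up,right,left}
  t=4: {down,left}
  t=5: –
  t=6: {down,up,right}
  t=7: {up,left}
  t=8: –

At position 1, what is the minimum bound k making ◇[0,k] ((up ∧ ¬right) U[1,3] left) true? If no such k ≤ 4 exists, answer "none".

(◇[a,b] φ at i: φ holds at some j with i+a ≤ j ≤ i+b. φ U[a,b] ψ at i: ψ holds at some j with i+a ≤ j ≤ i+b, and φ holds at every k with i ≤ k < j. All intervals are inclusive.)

none

Scan j = 1,2,… for ((up ∧ ¬right) U[1,3] left):
  j=1: fails
  j=2: fails
  j=3: fails
  j=4: fails
  j=5: fails
No j in [1,5] satisfies it → none.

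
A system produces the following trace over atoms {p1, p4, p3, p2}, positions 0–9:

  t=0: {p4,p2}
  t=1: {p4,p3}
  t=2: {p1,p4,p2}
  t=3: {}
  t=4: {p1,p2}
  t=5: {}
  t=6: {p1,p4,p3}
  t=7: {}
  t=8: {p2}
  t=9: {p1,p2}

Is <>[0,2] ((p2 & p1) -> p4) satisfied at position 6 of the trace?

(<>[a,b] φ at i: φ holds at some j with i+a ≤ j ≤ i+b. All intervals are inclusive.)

Yes

Check ((p2 & p1) -> p4) at each j in [6,8]:
  j=6: true
  j=7: true
  j=8: true
Found at j=6 → formula holds.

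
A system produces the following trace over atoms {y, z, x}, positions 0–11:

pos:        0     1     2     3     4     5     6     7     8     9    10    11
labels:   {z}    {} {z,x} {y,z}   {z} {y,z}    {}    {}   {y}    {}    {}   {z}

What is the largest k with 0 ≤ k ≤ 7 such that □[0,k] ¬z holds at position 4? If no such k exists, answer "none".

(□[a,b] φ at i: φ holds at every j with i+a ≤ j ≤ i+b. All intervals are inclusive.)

none

¬z must hold from j=4 onward; find where it first fails.
  j=4: fails → no k works.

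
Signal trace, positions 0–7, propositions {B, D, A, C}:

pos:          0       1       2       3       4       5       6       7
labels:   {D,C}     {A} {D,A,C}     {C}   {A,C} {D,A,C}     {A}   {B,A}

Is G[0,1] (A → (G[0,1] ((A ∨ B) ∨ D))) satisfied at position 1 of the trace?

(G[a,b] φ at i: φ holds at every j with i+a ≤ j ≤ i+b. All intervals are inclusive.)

No

Check (A → (G[0,1] ((A ∨ B) ∨ D))) at every j in [1,2]:
  j=1: antecedent true; consequent holds on [1,2] → ✓
  j=2: antecedent true; consequent fails at 3 → ✗
Fails at j=2 → formula fails.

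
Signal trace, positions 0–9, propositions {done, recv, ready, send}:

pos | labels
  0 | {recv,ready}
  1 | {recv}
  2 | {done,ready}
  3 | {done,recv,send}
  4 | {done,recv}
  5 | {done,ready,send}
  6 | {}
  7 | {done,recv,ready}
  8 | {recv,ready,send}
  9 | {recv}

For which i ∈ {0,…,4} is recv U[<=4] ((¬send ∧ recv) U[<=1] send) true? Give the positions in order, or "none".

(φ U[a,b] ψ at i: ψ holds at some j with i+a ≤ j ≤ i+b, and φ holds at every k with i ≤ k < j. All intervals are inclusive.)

3, 4

Evaluate at each i in [0,4]:
  i=0: ✗ (lhs fails at k=2 before rhs at j=3)
  i=1: ✗ (lhs fails at k=2 before rhs at j=3)
  i=2: ✗ (lhs fails at k=2 before rhs at j=3)
  i=3: ✓ (rhs at j=3)
  i=4: ✓ (rhs at j=4)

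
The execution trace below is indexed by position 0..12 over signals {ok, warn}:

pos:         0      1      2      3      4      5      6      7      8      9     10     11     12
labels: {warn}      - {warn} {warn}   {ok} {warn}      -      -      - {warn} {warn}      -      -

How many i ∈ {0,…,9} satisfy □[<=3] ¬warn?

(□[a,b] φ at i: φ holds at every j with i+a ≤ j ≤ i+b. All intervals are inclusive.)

Evaluate at each i in [0,9]:
  i=0: ✗ (fails at j=0)
  i=1: ✗ (fails at j=2)
  i=2: ✗ (fails at j=2)
  i=3: ✗ (fails at j=3)
  i=4: ✗ (fails at j=5)
  i=5: ✗ (fails at j=5)
  i=6: ✗ (fails at j=9)
  i=7: ✗ (fails at j=9)
  i=8: ✗ (fails at j=9)
  i=9: ✗ (fails at j=9)
Positions where it holds: {} → 0.

0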